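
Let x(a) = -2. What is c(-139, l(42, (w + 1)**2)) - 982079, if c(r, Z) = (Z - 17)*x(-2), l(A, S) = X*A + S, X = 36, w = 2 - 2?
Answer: -985071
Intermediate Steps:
w = 0
l(A, S) = S + 36*A (l(A, S) = 36*A + S = S + 36*A)
c(r, Z) = 34 - 2*Z (c(r, Z) = (Z - 17)*(-2) = (-17 + Z)*(-2) = 34 - 2*Z)
c(-139, l(42, (w + 1)**2)) - 982079 = (34 - 2*((0 + 1)**2 + 36*42)) - 982079 = (34 - 2*(1**2 + 1512)) - 982079 = (34 - 2*(1 + 1512)) - 982079 = (34 - 2*1513) - 982079 = (34 - 3026) - 982079 = -2992 - 982079 = -985071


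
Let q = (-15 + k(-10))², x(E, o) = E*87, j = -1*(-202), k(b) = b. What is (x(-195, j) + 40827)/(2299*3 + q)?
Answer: 11931/3761 ≈ 3.1723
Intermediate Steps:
j = 202
x(E, o) = 87*E
q = 625 (q = (-15 - 10)² = (-25)² = 625)
(x(-195, j) + 40827)/(2299*3 + q) = (87*(-195) + 40827)/(2299*3 + 625) = (-16965 + 40827)/(6897 + 625) = 23862/7522 = 23862*(1/7522) = 11931/3761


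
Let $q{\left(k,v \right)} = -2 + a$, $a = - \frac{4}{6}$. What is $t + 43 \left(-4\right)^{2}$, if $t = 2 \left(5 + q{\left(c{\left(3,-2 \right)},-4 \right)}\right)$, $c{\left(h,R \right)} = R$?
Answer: $\frac{2078}{3} \approx 692.67$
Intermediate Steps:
$a = - \frac{2}{3}$ ($a = \left(-4\right) \frac{1}{6} = - \frac{2}{3} \approx -0.66667$)
$q{\left(k,v \right)} = - \frac{8}{3}$ ($q{\left(k,v \right)} = -2 - \frac{2}{3} = - \frac{8}{3}$)
$t = \frac{14}{3}$ ($t = 2 \left(5 - \frac{8}{3}\right) = 2 \cdot \frac{7}{3} = \frac{14}{3} \approx 4.6667$)
$t + 43 \left(-4\right)^{2} = \frac{14}{3} + 43 \left(-4\right)^{2} = \frac{14}{3} + 43 \cdot 16 = \frac{14}{3} + 688 = \frac{2078}{3}$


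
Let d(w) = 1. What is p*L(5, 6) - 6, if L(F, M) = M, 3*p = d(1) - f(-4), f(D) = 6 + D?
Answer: -8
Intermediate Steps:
p = -⅓ (p = (1 - (6 - 4))/3 = (1 - 1*2)/3 = (1 - 2)/3 = (⅓)*(-1) = -⅓ ≈ -0.33333)
p*L(5, 6) - 6 = -⅓*6 - 6 = -2 - 6 = -8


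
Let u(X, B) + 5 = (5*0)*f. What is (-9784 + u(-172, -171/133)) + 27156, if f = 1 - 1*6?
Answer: 17367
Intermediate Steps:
f = -5 (f = 1 - 6 = -5)
u(X, B) = -5 (u(X, B) = -5 + (5*0)*(-5) = -5 + 0*(-5) = -5 + 0 = -5)
(-9784 + u(-172, -171/133)) + 27156 = (-9784 - 5) + 27156 = -9789 + 27156 = 17367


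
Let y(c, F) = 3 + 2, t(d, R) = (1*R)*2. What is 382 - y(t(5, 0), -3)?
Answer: 377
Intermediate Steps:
t(d, R) = 2*R (t(d, R) = R*2 = 2*R)
y(c, F) = 5
382 - y(t(5, 0), -3) = 382 - 1*5 = 382 - 5 = 377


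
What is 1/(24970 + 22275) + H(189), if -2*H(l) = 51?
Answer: -2409493/94490 ≈ -25.500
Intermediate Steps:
H(l) = -51/2 (H(l) = -1/2*51 = -51/2)
1/(24970 + 22275) + H(189) = 1/(24970 + 22275) - 51/2 = 1/47245 - 51/2 = -2409493/94490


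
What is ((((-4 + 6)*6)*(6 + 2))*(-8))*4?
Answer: -3072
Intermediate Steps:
((((-4 + 6)*6)*(6 + 2))*(-8))*4 = (((2*6)*8)*(-8))*4 = ((12*8)*(-8))*4 = (96*(-8))*4 = -768*4 = -3072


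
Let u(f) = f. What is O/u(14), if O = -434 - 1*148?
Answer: -291/7 ≈ -41.571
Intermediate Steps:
O = -582 (O = -434 - 148 = -582)
O/u(14) = -582/14 = -582*1/14 = -291/7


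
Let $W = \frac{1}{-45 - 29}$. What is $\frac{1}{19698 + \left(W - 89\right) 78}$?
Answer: $\frac{37}{471933} \approx 7.8401 \cdot 10^{-5}$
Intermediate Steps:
$W = - \frac{1}{74}$ ($W = \frac{1}{-74} = - \frac{1}{74} \approx -0.013514$)
$\frac{1}{19698 + \left(W - 89\right) 78} = \frac{1}{19698 + \left(- \frac{1}{74} - 89\right) 78} = \frac{1}{19698 - \frac{256893}{37}} = \frac{1}{\frac{471933}{37}} = \frac{37}{471933}$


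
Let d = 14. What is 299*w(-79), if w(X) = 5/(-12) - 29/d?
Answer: -62491/84 ≈ -743.94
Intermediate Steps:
w(X) = -209/84 (w(X) = 5/(-12) - 29/14 = 5*(-1/12) - 29*1/14 = -5/12 - 29/14 = -209/84)
299*w(-79) = 299*(-209/84) = -62491/84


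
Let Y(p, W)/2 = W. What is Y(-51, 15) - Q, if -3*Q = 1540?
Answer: 1630/3 ≈ 543.33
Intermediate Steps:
Q = -1540/3 (Q = -⅓*1540 = -1540/3 ≈ -513.33)
Y(p, W) = 2*W
Y(-51, 15) - Q = 2*15 - 1*(-1540/3) = 30 + 1540/3 = 1630/3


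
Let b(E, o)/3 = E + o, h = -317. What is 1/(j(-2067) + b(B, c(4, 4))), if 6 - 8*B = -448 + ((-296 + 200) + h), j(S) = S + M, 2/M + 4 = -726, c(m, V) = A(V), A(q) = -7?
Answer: -2920/5147603 ≈ -0.00056725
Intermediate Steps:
c(m, V) = -7
M = -1/365 (M = 2/(-4 - 726) = 2/(-730) = 2*(-1/730) = -1/365 ≈ -0.0027397)
j(S) = -1/365 + S (j(S) = S - 1/365 = -1/365 + S)
B = 867/8 (B = ¾ - (-448 + ((-296 + 200) - 317))/8 = ¾ - (-448 + (-96 - 317))/8 = ¾ - (-448 - 413)/8 = ¾ - ⅛*(-861) = ¾ + 861/8 = 867/8 ≈ 108.38)
b(E, o) = 3*E + 3*o (b(E, o) = 3*(E + o) = 3*E + 3*o)
1/(j(-2067) + b(B, c(4, 4))) = 1/((-1/365 - 2067) + (3*(867/8) + 3*(-7))) = 1/(-754456/365 + (2601/8 - 21)) = 1/(-754456/365 + 2433/8) = 1/(-5147603/2920) = -2920/5147603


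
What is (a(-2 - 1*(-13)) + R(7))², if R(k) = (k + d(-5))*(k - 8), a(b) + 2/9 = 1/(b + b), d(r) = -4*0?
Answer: 2019241/39204 ≈ 51.506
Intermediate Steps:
d(r) = 0
a(b) = -2/9 + 1/(2*b) (a(b) = -2/9 + 1/(b + b) = -2/9 + 1/(2*b))
R(k) = k*(-8 + k) (R(k) = (k + 0)*(k - 8) = k*(-8 + k))
(a(-2 - 1*(-13)) + R(7))² = ((9 - 4*(-2 - 1*(-13)))/(18*(-2 - 1*(-13))) + 7*(-8 + 7))² = ((9 - 4*(-2 + 13))/(18*(-2 + 13)) + 7*(-1))² = ((1/18)*(9 - 4*11)/11 - 7)² = ((1/18)*(1/11)*(9 - 44) - 7)² = ((1/18)*(1/11)*(-35) - 7)² = (-35/198 - 7)² = (-1421/198)² = 2019241/39204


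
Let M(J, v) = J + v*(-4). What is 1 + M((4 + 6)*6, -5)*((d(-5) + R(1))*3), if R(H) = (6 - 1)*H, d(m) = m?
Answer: 1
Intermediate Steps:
R(H) = 5*H
M(J, v) = J - 4*v
1 + M((4 + 6)*6, -5)*((d(-5) + R(1))*3) = 1 + ((4 + 6)*6 - 4*(-5))*((-5 + 5*1)*3) = 1 + (10*6 + 20)*((-5 + 5)*3) = 1 + (60 + 20)*(0*3) = 1 + 80*0 = 1 + 0 = 1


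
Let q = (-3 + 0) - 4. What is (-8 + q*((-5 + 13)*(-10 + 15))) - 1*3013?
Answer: -3301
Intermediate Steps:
q = -7 (q = -3 - 4 = -7)
(-8 + q*((-5 + 13)*(-10 + 15))) - 1*3013 = (-8 - 7*(-5 + 13)*(-10 + 15)) - 1*3013 = (-8 - 56*5) - 3013 = (-8 - 7*40) - 3013 = (-8 - 280) - 3013 = -288 - 3013 = -3301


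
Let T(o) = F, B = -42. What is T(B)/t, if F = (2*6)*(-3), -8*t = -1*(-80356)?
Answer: 72/20089 ≈ 0.0035840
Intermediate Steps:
t = -20089/2 (t = -(-1)*(-80356)/8 = -⅛*80356 = -20089/2 ≈ -10045.)
F = -36 (F = 12*(-3) = -36)
T(o) = -36
T(B)/t = -36/(-20089/2) = -36*(-2/20089) = 72/20089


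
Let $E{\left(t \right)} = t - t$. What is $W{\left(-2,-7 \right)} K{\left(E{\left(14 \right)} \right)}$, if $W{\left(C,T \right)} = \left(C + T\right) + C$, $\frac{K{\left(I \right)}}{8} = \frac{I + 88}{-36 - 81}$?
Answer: $\frac{7744}{117} \approx 66.188$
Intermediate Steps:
$E{\left(t \right)} = 0$
$K{\left(I \right)} = - \frac{704}{117} - \frac{8 I}{117}$ ($K{\left(I \right)} = 8 \frac{I + 88}{-36 - 81} = 8 \frac{88 + I}{-117} = 8 \left(88 + I\right) \left(- \frac{1}{117}\right) = 8 \left(- \frac{88}{117} - \frac{I}{117}\right) = - \frac{704}{117} - \frac{8 I}{117}$)
$W{\left(C,T \right)} = T + 2 C$
$W{\left(-2,-7 \right)} K{\left(E{\left(14 \right)} \right)} = \left(-7 + 2 \left(-2\right)\right) \left(- \frac{704}{117} - 0\right) = \left(-7 - 4\right) \left(- \frac{704}{117} + 0\right) = \left(-11\right) \left(- \frac{704}{117}\right) = \frac{7744}{117}$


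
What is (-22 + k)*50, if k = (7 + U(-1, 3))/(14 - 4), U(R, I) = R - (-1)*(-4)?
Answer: -1090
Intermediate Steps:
U(R, I) = -4 + R (U(R, I) = R - 1*4 = R - 4 = -4 + R)
k = ⅕ (k = (7 + (-4 - 1))/(14 - 4) = (7 - 5)/10 = 2*(⅒) = ⅕ ≈ 0.20000)
(-22 + k)*50 = (-22 + ⅕)*50 = -109/5*50 = -1090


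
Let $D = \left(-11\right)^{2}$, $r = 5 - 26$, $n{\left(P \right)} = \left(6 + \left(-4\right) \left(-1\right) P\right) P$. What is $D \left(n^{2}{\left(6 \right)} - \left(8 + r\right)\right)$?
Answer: $3921973$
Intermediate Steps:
$n{\left(P \right)} = P \left(6 + 4 P\right)$ ($n{\left(P \right)} = \left(6 + 4 P\right) P = P \left(6 + 4 P\right)$)
$r = -21$
$D = 121$
$D \left(n^{2}{\left(6 \right)} - \left(8 + r\right)\right) = 121 \left(\left(2 \cdot 6 \left(3 + 2 \cdot 6\right)\right)^{2} - -13\right) = 121 \left(\left(2 \cdot 6 \left(3 + 12\right)\right)^{2} + \left(-8 + 21\right)\right) = 121 \left(\left(2 \cdot 6 \cdot 15\right)^{2} + 13\right) = 121 \left(180^{2} + 13\right) = 121 \left(32400 + 13\right) = 121 \cdot 32413 = 3921973$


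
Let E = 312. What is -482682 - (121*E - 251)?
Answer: -520183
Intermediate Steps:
-482682 - (121*E - 251) = -482682 - (121*312 - 251) = -482682 - (37752 - 251) = -482682 - 1*37501 = -482682 - 37501 = -520183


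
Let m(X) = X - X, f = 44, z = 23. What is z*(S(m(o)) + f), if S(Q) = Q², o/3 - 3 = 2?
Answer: 1012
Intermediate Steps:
o = 15 (o = 9 + 3*2 = 9 + 6 = 15)
m(X) = 0
z*(S(m(o)) + f) = 23*(0² + 44) = 23*(0 + 44) = 23*44 = 1012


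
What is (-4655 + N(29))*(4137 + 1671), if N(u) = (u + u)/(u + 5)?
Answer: -459447648/17 ≈ -2.7026e+7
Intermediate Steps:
N(u) = 2*u/(5 + u) (N(u) = (2*u)/(5 + u) = 2*u/(5 + u))
(-4655 + N(29))*(4137 + 1671) = (-4655 + 2*29/(5 + 29))*(4137 + 1671) = (-4655 + 2*29/34)*5808 = (-4655 + 2*29*(1/34))*5808 = (-4655 + 29/17)*5808 = -79106/17*5808 = -459447648/17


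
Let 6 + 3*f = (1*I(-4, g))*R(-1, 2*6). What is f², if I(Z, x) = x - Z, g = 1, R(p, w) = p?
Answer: 121/9 ≈ 13.444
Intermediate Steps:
f = -11/3 (f = -2 + ((1*(1 - 1*(-4)))*(-1))/3 = -2 + ((1*(1 + 4))*(-1))/3 = -2 + ((1*5)*(-1))/3 = -2 + (5*(-1))/3 = -2 + (⅓)*(-5) = -2 - 5/3 = -11/3 ≈ -3.6667)
f² = (-11/3)² = 121/9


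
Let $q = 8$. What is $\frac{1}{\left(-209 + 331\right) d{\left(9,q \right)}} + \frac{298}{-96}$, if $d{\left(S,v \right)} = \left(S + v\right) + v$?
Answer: $- \frac{227201}{73200} \approx -3.1038$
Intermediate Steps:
$d{\left(S,v \right)} = S + 2 v$
$\frac{1}{\left(-209 + 331\right) d{\left(9,q \right)}} + \frac{298}{-96} = \frac{1}{\left(-209 + 331\right) \left(9 + 2 \cdot 8\right)} + \frac{298}{-96} = \frac{1}{122 \left(9 + 16\right)} + 298 \left(- \frac{1}{96}\right) = \frac{1}{122 \cdot 25} - \frac{149}{48} = \frac{1}{122} \cdot \frac{1}{25} - \frac{149}{48} = \frac{1}{3050} - \frac{149}{48} = - \frac{227201}{73200}$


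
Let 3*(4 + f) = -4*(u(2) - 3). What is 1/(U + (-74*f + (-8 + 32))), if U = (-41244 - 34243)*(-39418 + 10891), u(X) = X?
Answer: 3/6460253611 ≈ 4.6438e-10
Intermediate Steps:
U = 2153417649 (U = -75487*(-28527) = 2153417649)
f = -8/3 (f = -4 + (-4*(2 - 3))/3 = -4 + (-4*(-1))/3 = -4 + (1/3)*4 = -4 + 4/3 = -8/3 ≈ -2.6667)
1/(U + (-74*f + (-8 + 32))) = 1/(2153417649 + (-74*(-8/3) + (-8 + 32))) = 1/(2153417649 + (592/3 + 24)) = 1/(2153417649 + 664/3) = 1/(6460253611/3) = 3/6460253611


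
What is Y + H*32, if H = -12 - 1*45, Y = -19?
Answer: -1843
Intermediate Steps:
H = -57 (H = -12 - 45 = -57)
Y + H*32 = -19 - 57*32 = -19 - 1824 = -1843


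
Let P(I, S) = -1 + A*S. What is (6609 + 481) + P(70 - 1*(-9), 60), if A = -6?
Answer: 6729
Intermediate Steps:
P(I, S) = -1 - 6*S
(6609 + 481) + P(70 - 1*(-9), 60) = (6609 + 481) + (-1 - 6*60) = 7090 + (-1 - 360) = 7090 - 361 = 6729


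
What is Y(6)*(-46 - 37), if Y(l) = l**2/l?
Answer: -498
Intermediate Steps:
Y(l) = l
Y(6)*(-46 - 37) = 6*(-46 - 37) = 6*(-83) = -498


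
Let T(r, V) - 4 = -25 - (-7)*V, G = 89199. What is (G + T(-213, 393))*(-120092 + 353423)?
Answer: 21449885499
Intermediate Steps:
T(r, V) = -21 + 7*V (T(r, V) = 4 + (-25 - (-7)*V) = 4 + (-25 + 7*V) = -21 + 7*V)
(G + T(-213, 393))*(-120092 + 353423) = (89199 + (-21 + 7*393))*(-120092 + 353423) = (89199 + (-21 + 2751))*233331 = (89199 + 2730)*233331 = 91929*233331 = 21449885499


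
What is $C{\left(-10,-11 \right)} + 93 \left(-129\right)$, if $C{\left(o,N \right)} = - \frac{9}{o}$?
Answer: $- \frac{119961}{10} \approx -11996.0$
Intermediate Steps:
$C{\left(-10,-11 \right)} + 93 \left(-129\right) = - \frac{9}{-10} + 93 \left(-129\right) = \left(-9\right) \left(- \frac{1}{10}\right) - 11997 = \frac{9}{10} - 11997 = - \frac{119961}{10}$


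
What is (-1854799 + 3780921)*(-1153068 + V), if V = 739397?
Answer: -796780813862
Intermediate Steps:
(-1854799 + 3780921)*(-1153068 + V) = (-1854799 + 3780921)*(-1153068 + 739397) = 1926122*(-413671) = -796780813862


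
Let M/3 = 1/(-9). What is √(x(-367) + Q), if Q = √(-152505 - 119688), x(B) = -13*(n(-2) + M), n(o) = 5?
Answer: √(-546 + 9*I*√272193)/3 ≈ 15.241 + 17.116*I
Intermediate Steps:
M = -⅓ (M = 3/(-9) = 3*(-⅑) = -⅓ ≈ -0.33333)
x(B) = -182/3 (x(B) = -13*(5 - ⅓) = -13*14/3 = -182/3)
Q = I*√272193 (Q = √(-272193) = I*√272193 ≈ 521.72*I)
√(x(-367) + Q) = √(-182/3 + I*√272193)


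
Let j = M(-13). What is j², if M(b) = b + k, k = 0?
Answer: 169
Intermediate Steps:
M(b) = b (M(b) = b + 0 = b)
j = -13
j² = (-13)² = 169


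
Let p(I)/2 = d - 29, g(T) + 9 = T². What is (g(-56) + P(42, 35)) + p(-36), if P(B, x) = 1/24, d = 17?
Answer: 74473/24 ≈ 3103.0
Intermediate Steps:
P(B, x) = 1/24
g(T) = -9 + T²
p(I) = -24 (p(I) = 2*(17 - 29) = 2*(-12) = -24)
(g(-56) + P(42, 35)) + p(-36) = ((-9 + (-56)²) + 1/24) - 24 = ((-9 + 3136) + 1/24) - 24 = (3127 + 1/24) - 24 = 75049/24 - 24 = 74473/24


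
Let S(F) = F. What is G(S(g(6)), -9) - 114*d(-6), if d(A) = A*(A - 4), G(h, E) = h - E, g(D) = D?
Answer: -6825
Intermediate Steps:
d(A) = A*(-4 + A)
G(S(g(6)), -9) - 114*d(-6) = (6 - 1*(-9)) - (-684)*(-4 - 6) = (6 + 9) - (-684)*(-10) = 15 - 114*60 = 15 - 6840 = -6825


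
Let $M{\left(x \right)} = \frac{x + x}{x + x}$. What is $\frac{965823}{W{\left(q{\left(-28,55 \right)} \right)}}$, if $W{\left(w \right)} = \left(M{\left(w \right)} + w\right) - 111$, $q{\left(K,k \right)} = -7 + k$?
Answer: $- \frac{965823}{62} \approx -15578.0$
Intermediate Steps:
$M{\left(x \right)} = 1$ ($M{\left(x \right)} = \frac{2 x}{2 x} = 2 x \frac{1}{2 x} = 1$)
$W{\left(w \right)} = -110 + w$ ($W{\left(w \right)} = \left(1 + w\right) - 111 = -110 + w$)
$\frac{965823}{W{\left(q{\left(-28,55 \right)} \right)}} = \frac{965823}{-110 + \left(-7 + 55\right)} = \frac{965823}{-110 + 48} = \frac{965823}{-62} = 965823 \left(- \frac{1}{62}\right) = - \frac{965823}{62}$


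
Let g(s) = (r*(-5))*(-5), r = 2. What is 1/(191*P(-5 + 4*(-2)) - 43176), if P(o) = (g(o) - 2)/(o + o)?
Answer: -13/565872 ≈ -2.2973e-5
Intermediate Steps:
g(s) = 50 (g(s) = (2*(-5))*(-5) = -10*(-5) = 50)
P(o) = 24/o (P(o) = (50 - 2)/(o + o) = 48/((2*o)) = 48*(1/(2*o)) = 24/o)
1/(191*P(-5 + 4*(-2)) - 43176) = 1/(191*(24/(-5 + 4*(-2))) - 43176) = 1/(191*(24/(-5 - 8)) - 43176) = 1/(191*(24/(-13)) - 43176) = 1/(191*(24*(-1/13)) - 43176) = 1/(191*(-24/13) - 43176) = 1/(-4584/13 - 43176) = 1/(-565872/13) = -13/565872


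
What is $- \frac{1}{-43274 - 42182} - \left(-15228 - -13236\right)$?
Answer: $\frac{170228353}{85456} \approx 1992.0$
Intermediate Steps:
$- \frac{1}{-43274 - 42182} - \left(-15228 - -13236\right) = - \frac{1}{-85456} - \left(-15228 + 13236\right) = \left(-1\right) \left(- \frac{1}{85456}\right) - -1992 = \frac{1}{85456} + 1992 = \frac{170228353}{85456}$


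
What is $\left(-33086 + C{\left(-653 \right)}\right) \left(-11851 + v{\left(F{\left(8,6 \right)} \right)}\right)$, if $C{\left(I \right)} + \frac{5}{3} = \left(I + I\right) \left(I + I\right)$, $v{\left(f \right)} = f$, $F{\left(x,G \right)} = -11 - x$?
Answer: $- \frac{59559446150}{3} \approx -1.9853 \cdot 10^{10}$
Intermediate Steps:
$C{\left(I \right)} = - \frac{5}{3} + 4 I^{2}$ ($C{\left(I \right)} = - \frac{5}{3} + \left(I + I\right) \left(I + I\right) = - \frac{5}{3} + 2 I 2 I = - \frac{5}{3} + 4 I^{2}$)
$\left(-33086 + C{\left(-653 \right)}\right) \left(-11851 + v{\left(F{\left(8,6 \right)} \right)}\right) = \left(-33086 - \left(\frac{5}{3} - 4 \left(-653\right)^{2}\right)\right) \left(-11851 - 19\right) = \left(-33086 + \left(- \frac{5}{3} + 4 \cdot 426409\right)\right) \left(-11851 - 19\right) = \left(-33086 + \left(- \frac{5}{3} + 1705636\right)\right) \left(-11851 - 19\right) = \left(-33086 + \frac{5116903}{3}\right) \left(-11870\right) = \frac{5017645}{3} \left(-11870\right) = - \frac{59559446150}{3}$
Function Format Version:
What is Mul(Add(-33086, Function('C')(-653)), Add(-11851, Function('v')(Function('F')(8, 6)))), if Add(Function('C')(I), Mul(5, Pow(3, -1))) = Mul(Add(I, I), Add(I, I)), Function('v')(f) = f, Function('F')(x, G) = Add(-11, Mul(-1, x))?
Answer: Rational(-59559446150, 3) ≈ -1.9853e+10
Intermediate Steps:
Function('C')(I) = Add(Rational(-5, 3), Mul(4, Pow(I, 2))) (Function('C')(I) = Add(Rational(-5, 3), Mul(Add(I, I), Add(I, I))) = Add(Rational(-5, 3), Mul(Mul(2, I), Mul(2, I))) = Add(Rational(-5, 3), Mul(4, Pow(I, 2))))
Mul(Add(-33086, Function('C')(-653)), Add(-11851, Function('v')(Function('F')(8, 6)))) = Mul(Add(-33086, Add(Rational(-5, 3), Mul(4, Pow(-653, 2)))), Add(-11851, Add(-11, Mul(-1, 8)))) = Mul(Add(-33086, Add(Rational(-5, 3), Mul(4, 426409))), Add(-11851, Add(-11, -8))) = Mul(Add(-33086, Add(Rational(-5, 3), 1705636)), Add(-11851, -19)) = Mul(Add(-33086, Rational(5116903, 3)), -11870) = Mul(Rational(5017645, 3), -11870) = Rational(-59559446150, 3)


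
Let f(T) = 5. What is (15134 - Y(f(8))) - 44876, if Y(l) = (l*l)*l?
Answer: -29867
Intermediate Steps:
Y(l) = l³ (Y(l) = l²*l = l³)
(15134 - Y(f(8))) - 44876 = (15134 - 1*5³) - 44876 = (15134 - 1*125) - 44876 = (15134 - 125) - 44876 = 15009 - 44876 = -29867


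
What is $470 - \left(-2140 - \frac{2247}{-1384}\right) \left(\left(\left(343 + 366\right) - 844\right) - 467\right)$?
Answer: $- \frac{890488173}{692} \approx -1.2868 \cdot 10^{6}$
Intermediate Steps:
$470 - \left(-2140 - \frac{2247}{-1384}\right) \left(\left(\left(343 + 366\right) - 844\right) - 467\right) = 470 - \left(-2140 - - \frac{2247}{1384}\right) \left(\left(709 - 844\right) - 467\right) = 470 - \left(-2140 + \frac{2247}{1384}\right) \left(-135 - 467\right) = 470 - \left(- \frac{2959513}{1384}\right) \left(-602\right) = 470 - \frac{890813413}{692} = - \frac{890488173}{692}$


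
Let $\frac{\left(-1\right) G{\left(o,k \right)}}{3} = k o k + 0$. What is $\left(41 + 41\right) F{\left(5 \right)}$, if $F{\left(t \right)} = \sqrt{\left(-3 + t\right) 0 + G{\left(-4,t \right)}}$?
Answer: $820 \sqrt{3} \approx 1420.3$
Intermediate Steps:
$G{\left(o,k \right)} = - 3 o k^{2}$ ($G{\left(o,k \right)} = - 3 \left(k o k + 0\right) = - 3 \left(o k^{2} + 0\right) = - 3 o k^{2}$)
$F{\left(t \right)} = 2 \sqrt{3} \sqrt{t^{2}}$ ($F{\left(t \right)} = \sqrt{\left(-3 + t\right) 0 - - 12 t^{2}} = \sqrt{0 + 12 t^{2}} = \sqrt{12 t^{2}} = 2 \sqrt{3} \sqrt{t^{2}}$)
$\left(41 + 41\right) F{\left(5 \right)} = \left(41 + 41\right) 2 \sqrt{3} \sqrt{5^{2}} = 82 \cdot 2 \sqrt{3} \sqrt{25} = 82 \cdot 2 \sqrt{3} \cdot 5 = 82 \cdot 10 \sqrt{3} = 820 \sqrt{3}$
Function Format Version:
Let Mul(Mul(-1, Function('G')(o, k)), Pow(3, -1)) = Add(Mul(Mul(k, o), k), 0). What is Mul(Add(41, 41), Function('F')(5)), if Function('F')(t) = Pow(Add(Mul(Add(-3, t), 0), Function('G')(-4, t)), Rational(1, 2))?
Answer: Mul(820, Pow(3, Rational(1, 2))) ≈ 1420.3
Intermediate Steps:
Function('G')(o, k) = Mul(-3, o, Pow(k, 2)) (Function('G')(o, k) = Mul(-3, Add(Mul(Mul(k, o), k), 0)) = Mul(-3, Add(Mul(o, Pow(k, 2)), 0)) = Mul(-3, Mul(o, Pow(k, 2))) = Mul(-3, o, Pow(k, 2)))
Function('F')(t) = Mul(2, Pow(3, Rational(1, 2)), Pow(Pow(t, 2), Rational(1, 2))) (Function('F')(t) = Pow(Add(Mul(Add(-3, t), 0), Mul(-3, -4, Pow(t, 2))), Rational(1, 2)) = Pow(Add(0, Mul(12, Pow(t, 2))), Rational(1, 2)) = Pow(Mul(12, Pow(t, 2)), Rational(1, 2)) = Mul(2, Pow(3, Rational(1, 2)), Pow(Pow(t, 2), Rational(1, 2))))
Mul(Add(41, 41), Function('F')(5)) = Mul(Add(41, 41), Mul(2, Pow(3, Rational(1, 2)), Pow(Pow(5, 2), Rational(1, 2)))) = Mul(82, Mul(2, Pow(3, Rational(1, 2)), Pow(25, Rational(1, 2)))) = Mul(82, Mul(2, Pow(3, Rational(1, 2)), 5)) = Mul(82, Mul(10, Pow(3, Rational(1, 2)))) = Mul(820, Pow(3, Rational(1, 2)))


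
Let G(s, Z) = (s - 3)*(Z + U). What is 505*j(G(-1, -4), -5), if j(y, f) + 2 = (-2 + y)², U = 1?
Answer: 49490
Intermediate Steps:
G(s, Z) = (1 + Z)*(-3 + s) (G(s, Z) = (s - 3)*(Z + 1) = (-3 + s)*(1 + Z) = (1 + Z)*(-3 + s))
j(y, f) = -2 + (-2 + y)²
505*j(G(-1, -4), -5) = 505*(-2 + (-2 + (-3 - 1 - 3*(-4) - 4*(-1)))²) = 505*(-2 + (-2 + (-3 - 1 + 12 + 4))²) = 505*(-2 + (-2 + 12)²) = 505*(-2 + 10²) = 505*(-2 + 100) = 505*98 = 49490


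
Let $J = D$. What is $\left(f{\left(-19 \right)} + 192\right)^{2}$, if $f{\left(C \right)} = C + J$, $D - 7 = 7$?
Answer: $34969$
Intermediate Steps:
$D = 14$ ($D = 7 + 7 = 14$)
$J = 14$
$f{\left(C \right)} = 14 + C$ ($f{\left(C \right)} = C + 14 = 14 + C$)
$\left(f{\left(-19 \right)} + 192\right)^{2} = \left(\left(14 - 19\right) + 192\right)^{2} = \left(-5 + 192\right)^{2} = 187^{2} = 34969$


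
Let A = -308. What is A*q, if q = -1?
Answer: 308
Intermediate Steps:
A*q = -308*(-1) = 308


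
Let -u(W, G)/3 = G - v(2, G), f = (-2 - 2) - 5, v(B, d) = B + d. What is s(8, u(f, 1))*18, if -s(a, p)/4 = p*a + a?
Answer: -4032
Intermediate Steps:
f = -9 (f = -4 - 5 = -9)
u(W, G) = 6 (u(W, G) = -3*(G - (2 + G)) = -3*(G + (-2 - G)) = -3*(-2) = 6)
s(a, p) = -4*a - 4*a*p (s(a, p) = -4*(p*a + a) = -4*(a*p + a) = -4*(a + a*p) = -4*a - 4*a*p)
s(8, u(f, 1))*18 = -4*8*(1 + 6)*18 = -4*8*7*18 = -224*18 = -4032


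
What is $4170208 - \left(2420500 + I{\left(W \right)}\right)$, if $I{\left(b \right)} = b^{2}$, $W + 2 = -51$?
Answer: $1746899$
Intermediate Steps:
$W = -53$ ($W = -2 - 51 = -53$)
$4170208 - \left(2420500 + I{\left(W \right)}\right) = 4170208 - \left(2420500 + \left(-53\right)^{2}\right) = 4170208 - \left(2420500 + 2809\right) = 4170208 - 2423309 = 1746899$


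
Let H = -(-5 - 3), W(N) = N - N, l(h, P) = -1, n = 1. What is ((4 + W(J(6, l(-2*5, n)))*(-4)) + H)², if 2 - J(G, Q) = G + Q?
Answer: 144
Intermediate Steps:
J(G, Q) = 2 - G - Q (J(G, Q) = 2 - (G + Q) = 2 + (-G - Q) = 2 - G - Q)
W(N) = 0
H = 8 (H = -1*(-8) = 8)
((4 + W(J(6, l(-2*5, n)))*(-4)) + H)² = ((4 + 0*(-4)) + 8)² = ((4 + 0) + 8)² = (4 + 8)² = 12² = 144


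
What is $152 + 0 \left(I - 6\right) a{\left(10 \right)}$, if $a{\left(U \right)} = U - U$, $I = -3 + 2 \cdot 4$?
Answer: $152$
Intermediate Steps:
$I = 5$ ($I = -3 + 8 = 5$)
$a{\left(U \right)} = 0$
$152 + 0 \left(I - 6\right) a{\left(10 \right)} = 152 + 0 \left(5 - 6\right) 0 = 152 + 0 \left(-1\right) 0 = 152 + 0 \cdot 0 = 152 + 0 = 152$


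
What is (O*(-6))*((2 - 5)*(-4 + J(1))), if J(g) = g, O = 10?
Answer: -540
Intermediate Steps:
(O*(-6))*((2 - 5)*(-4 + J(1))) = (10*(-6))*((2 - 5)*(-4 + 1)) = -(-180)*(-3) = -60*9 = -540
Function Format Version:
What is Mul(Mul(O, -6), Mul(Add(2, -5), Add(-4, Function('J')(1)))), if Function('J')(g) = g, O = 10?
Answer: -540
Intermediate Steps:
Mul(Mul(O, -6), Mul(Add(2, -5), Add(-4, Function('J')(1)))) = Mul(Mul(10, -6), Mul(Add(2, -5), Add(-4, 1))) = Mul(-60, Mul(-3, -3)) = Mul(-60, 9) = -540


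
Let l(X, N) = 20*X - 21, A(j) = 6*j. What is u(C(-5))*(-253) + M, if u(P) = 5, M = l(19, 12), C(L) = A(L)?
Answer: -906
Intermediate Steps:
C(L) = 6*L
l(X, N) = -21 + 20*X
M = 359 (M = -21 + 20*19 = -21 + 380 = 359)
u(C(-5))*(-253) + M = 5*(-253) + 359 = -1265 + 359 = -906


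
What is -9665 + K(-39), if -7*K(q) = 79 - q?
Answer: -67773/7 ≈ -9681.9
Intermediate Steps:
K(q) = -79/7 + q/7 (K(q) = -(79 - q)/7 = -79/7 + q/7)
-9665 + K(-39) = -9665 + (-79/7 + (⅐)*(-39)) = -9665 + (-79/7 - 39/7) = -9665 - 118/7 = -67773/7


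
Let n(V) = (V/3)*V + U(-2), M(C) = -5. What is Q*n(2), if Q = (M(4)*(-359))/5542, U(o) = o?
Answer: -1795/8313 ≈ -0.21593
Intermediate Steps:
n(V) = -2 + V²/3 (n(V) = (V/3)*V - 2 = V²/3 - 2 = -2 + V²/3)
Q = 1795/5542 (Q = -5*(-359)/5542 = 1795*(1/5542) = 1795/5542 ≈ 0.32389)
Q*n(2) = 1795*(-2 + (⅓)*2²)/5542 = 1795*(-2 + (⅓)*4)/5542 = 1795*(-2 + 4/3)/5542 = (1795/5542)*(-⅔) = -1795/8313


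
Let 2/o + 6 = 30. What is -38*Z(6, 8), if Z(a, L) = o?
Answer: -19/6 ≈ -3.1667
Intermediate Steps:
o = 1/12 (o = 2/(-6 + 30) = 2/24 = 2*(1/24) = 1/12 ≈ 0.083333)
Z(a, L) = 1/12
-38*Z(6, 8) = -38*1/12 = -19/6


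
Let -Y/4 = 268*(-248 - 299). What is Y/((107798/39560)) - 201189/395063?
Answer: 4582196703071849/21293500637 ≈ 2.1519e+5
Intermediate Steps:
Y = 586384 (Y = -1072*(-248 - 299) = -1072*(-547) = -4*(-146596) = 586384)
Y/((107798/39560)) - 201189/395063 = 586384/((107798/39560)) - 201189/395063 = 586384/((107798*(1/39560))) - 201189*1/395063 = 586384/(53899/19780) - 201189/395063 = 586384*(19780/53899) - 201189/395063 = 11598675520/53899 - 201189/395063 = 4582196703071849/21293500637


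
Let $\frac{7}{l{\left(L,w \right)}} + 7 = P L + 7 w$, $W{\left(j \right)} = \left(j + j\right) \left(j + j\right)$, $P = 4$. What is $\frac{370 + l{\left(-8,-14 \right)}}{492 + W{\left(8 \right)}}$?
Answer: $\frac{50683}{102476} \approx 0.49458$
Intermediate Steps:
$W{\left(j \right)} = 4 j^{2}$ ($W{\left(j \right)} = 2 j 2 j = 4 j^{2}$)
$l{\left(L,w \right)} = \frac{7}{-7 + 4 L + 7 w}$ ($l{\left(L,w \right)} = \frac{7}{-7 + \left(4 L + 7 w\right)} = \frac{7}{-7 + 4 L + 7 w}$)
$\frac{370 + l{\left(-8,-14 \right)}}{492 + W{\left(8 \right)}} = \frac{370 + \frac{7}{-7 + 4 \left(-8\right) + 7 \left(-14\right)}}{492 + 4 \cdot 8^{2}} = \frac{370 + \frac{7}{-7 - 32 - 98}}{492 + 4 \cdot 64} = \frac{370 + \frac{7}{-137}}{492 + 256} = \frac{370 + 7 \left(- \frac{1}{137}\right)}{748} = \left(370 - \frac{7}{137}\right) \frac{1}{748} = \frac{50683}{137} \cdot \frac{1}{748} = \frac{50683}{102476}$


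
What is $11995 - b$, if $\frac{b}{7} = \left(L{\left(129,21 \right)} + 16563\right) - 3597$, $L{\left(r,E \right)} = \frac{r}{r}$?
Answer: $-78774$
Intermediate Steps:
$L{\left(r,E \right)} = 1$
$b = 90769$ ($b = 7 \left(\left(1 + 16563\right) - 3597\right) = 7 \left(16564 - 3597\right) = 7 \cdot 12967 = 90769$)
$11995 - b = 11995 - 90769 = -78774$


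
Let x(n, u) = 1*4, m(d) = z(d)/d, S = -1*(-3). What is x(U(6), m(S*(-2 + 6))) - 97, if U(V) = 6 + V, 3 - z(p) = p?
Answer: -93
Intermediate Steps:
S = 3
z(p) = 3 - p
m(d) = (3 - d)/d
x(n, u) = 4
x(U(6), m(S*(-2 + 6))) - 97 = 4 - 97 = -93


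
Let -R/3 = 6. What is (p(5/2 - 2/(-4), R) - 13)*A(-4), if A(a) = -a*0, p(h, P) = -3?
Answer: 0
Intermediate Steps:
R = -18 (R = -3*6 = -18)
A(a) = 0
(p(5/2 - 2/(-4), R) - 13)*A(-4) = (-3 - 13)*0 = -16*0 = 0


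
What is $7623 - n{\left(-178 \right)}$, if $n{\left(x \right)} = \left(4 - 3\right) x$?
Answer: $7801$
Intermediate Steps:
$n{\left(x \right)} = x$ ($n{\left(x \right)} = 1 x = x$)
$7623 - n{\left(-178 \right)} = 7623 - -178 = 7623 + 178 = 7801$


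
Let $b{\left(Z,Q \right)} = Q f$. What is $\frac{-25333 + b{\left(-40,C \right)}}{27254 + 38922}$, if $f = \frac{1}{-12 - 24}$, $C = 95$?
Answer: $- \frac{912083}{2382336} \approx -0.38285$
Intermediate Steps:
$f = - \frac{1}{36}$ ($f = \frac{1}{-36} = - \frac{1}{36} \approx -0.027778$)
$b{\left(Z,Q \right)} = - \frac{Q}{36}$ ($b{\left(Z,Q \right)} = Q \left(- \frac{1}{36}\right) = - \frac{Q}{36}$)
$\frac{-25333 + b{\left(-40,C \right)}}{27254 + 38922} = \frac{-25333 - \frac{95}{36}}{27254 + 38922} = \frac{-25333 - \frac{95}{36}}{66176} = \left(- \frac{912083}{36}\right) \frac{1}{66176} = - \frac{912083}{2382336}$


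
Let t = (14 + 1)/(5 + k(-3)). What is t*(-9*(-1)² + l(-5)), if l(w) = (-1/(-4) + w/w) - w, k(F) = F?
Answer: -165/8 ≈ -20.625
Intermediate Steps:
l(w) = 5/4 - w (l(w) = (-1*(-¼) + 1) - w = (¼ + 1) - w = 5/4 - w)
t = 15/2 (t = (14 + 1)/(5 - 3) = 15/2 ≈ 7.5000)
t*(-9*(-1)² + l(-5)) = 15*(-9*(-1)² + (5/4 - 1*(-5)))/2 = 15*(-9*1 + (5/4 + 5))/2 = 15*(-9 + 25/4)/2 = (15/2)*(-11/4) = -165/8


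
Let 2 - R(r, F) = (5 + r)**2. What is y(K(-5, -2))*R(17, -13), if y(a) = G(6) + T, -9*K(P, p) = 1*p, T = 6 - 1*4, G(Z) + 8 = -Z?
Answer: 5784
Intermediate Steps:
G(Z) = -8 - Z
T = 2 (T = 6 - 4 = 2)
R(r, F) = 2 - (5 + r)**2
K(P, p) = -p/9
y(a) = -12 (y(a) = (-8 - 1*6) + 2 = (-8 - 6) + 2 = -14 + 2 = -12)
y(K(-5, -2))*R(17, -13) = -12*(2 - (5 + 17)**2) = -12*(2 - 1*22**2) = -12*(2 - 1*484) = -12*(2 - 484) = -12*(-482) = 5784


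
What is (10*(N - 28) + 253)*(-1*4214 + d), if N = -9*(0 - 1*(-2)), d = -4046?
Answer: 1709820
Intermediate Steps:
N = -18 (N = -9*(0 + 2) = -9*2 = -18)
(10*(N - 28) + 253)*(-1*4214 + d) = (10*(-18 - 28) + 253)*(-1*4214 - 4046) = (10*(-46) + 253)*(-4214 - 4046) = (-460 + 253)*(-8260) = -207*(-8260) = 1709820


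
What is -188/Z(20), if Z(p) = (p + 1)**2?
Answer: -188/441 ≈ -0.42630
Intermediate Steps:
Z(p) = (1 + p)**2
-188/Z(20) = -188/(1 + 20)**2 = -188/(21**2) = -188/441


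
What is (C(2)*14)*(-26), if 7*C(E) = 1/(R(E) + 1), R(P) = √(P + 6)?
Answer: 52/7 - 104*√2/7 ≈ -13.583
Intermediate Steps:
R(P) = √(6 + P)
C(E) = 1/(7*(1 + √(6 + E))) (C(E) = 1/(7*(√(6 + E) + 1)) = 1/(7*(1 + √(6 + E))))
(C(2)*14)*(-26) = ((1/(7*(1 + √(6 + 2))))*14)*(-26) = ((1/(7*(1 + √8)))*14)*(-26) = ((1/(7*(1 + 2*√2)))*14)*(-26) = (2/(1 + 2*√2))*(-26) = -52/(1 + 2*√2)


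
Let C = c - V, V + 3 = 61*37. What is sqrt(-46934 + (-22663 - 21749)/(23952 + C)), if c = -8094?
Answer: I*sqrt(542913999437)/3401 ≈ 216.65*I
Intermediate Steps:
V = 2254 (V = -3 + 61*37 = -3 + 2257 = 2254)
C = -10348 (C = -8094 - 1*2254 = -8094 - 2254 = -10348)
sqrt(-46934 + (-22663 - 21749)/(23952 + C)) = sqrt(-46934 + (-22663 - 21749)/(23952 - 10348)) = sqrt(-46934 - 44412/13604) = sqrt(-46934 - 44412*1/13604) = sqrt(-46934 - 11103/3401) = sqrt(-159633637/3401) = I*sqrt(542913999437)/3401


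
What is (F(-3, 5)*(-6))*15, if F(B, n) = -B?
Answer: -270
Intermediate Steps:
(F(-3, 5)*(-6))*15 = (-1*(-3)*(-6))*15 = (3*(-6))*15 = -18*15 = -270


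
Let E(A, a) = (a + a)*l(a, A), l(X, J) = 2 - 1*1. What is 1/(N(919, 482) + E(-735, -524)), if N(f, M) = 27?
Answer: -1/1021 ≈ -0.00097943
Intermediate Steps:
l(X, J) = 1 (l(X, J) = 2 - 1 = 1)
E(A, a) = 2*a (E(A, a) = (a + a)*1 = (2*a)*1 = 2*a)
1/(N(919, 482) + E(-735, -524)) = 1/(27 + 2*(-524)) = 1/(27 - 1048) = 1/(-1021) = -1/1021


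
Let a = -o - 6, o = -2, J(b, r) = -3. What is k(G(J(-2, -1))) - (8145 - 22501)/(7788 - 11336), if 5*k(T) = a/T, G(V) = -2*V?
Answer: -55609/13305 ≈ -4.1796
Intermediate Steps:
a = -4 (a = -1*(-2) - 6 = 2 - 6 = -4)
k(T) = -4/(5*T) (k(T) = (-4/T)/5 = -4/(5*T))
k(G(J(-2, -1))) - (8145 - 22501)/(7788 - 11336) = -4/(5*((-2*(-3)))) - (8145 - 22501)/(7788 - 11336) = -⅘/6 - (-14356)/(-3548) = -⅘*⅙ - (-14356)*(-1)/3548 = -2/15 - 1*3589/887 = -2/15 - 3589/887 = -55609/13305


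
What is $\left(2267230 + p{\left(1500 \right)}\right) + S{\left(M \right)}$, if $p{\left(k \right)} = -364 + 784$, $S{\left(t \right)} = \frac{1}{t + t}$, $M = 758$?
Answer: $\frac{3437757401}{1516} \approx 2.2676 \cdot 10^{6}$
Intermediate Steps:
$S{\left(t \right)} = \frac{1}{2 t}$
$p{\left(k \right)} = 420$
$\left(2267230 + p{\left(1500 \right)}\right) + S{\left(M \right)} = \left(2267230 + 420\right) + \frac{1}{2 \cdot 758} = 2267650 + \frac{1}{2} \cdot \frac{1}{758} = 2267650 + \frac{1}{1516} = \frac{3437757401}{1516}$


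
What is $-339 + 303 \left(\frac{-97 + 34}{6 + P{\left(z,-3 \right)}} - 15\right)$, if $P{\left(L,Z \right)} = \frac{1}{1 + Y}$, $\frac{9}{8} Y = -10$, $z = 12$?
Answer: $- \frac{1130649}{139} \approx -8134.2$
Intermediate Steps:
$Y = - \frac{80}{9}$ ($Y = \frac{8}{9} \left(-10\right) = - \frac{80}{9} \approx -8.8889$)
$P{\left(L,Z \right)} = - \frac{9}{71}$ ($P{\left(L,Z \right)} = \frac{1}{1 - \frac{80}{9}} = \frac{1}{- \frac{71}{9}} = - \frac{9}{71}$)
$-339 + 303 \left(\frac{-97 + 34}{6 + P{\left(z,-3 \right)}} - 15\right) = -339 + 303 \left(\frac{-97 + 34}{6 - \frac{9}{71}} - 15\right) = -339 + 303 \left(- \frac{63}{\frac{417}{71}} - 15\right) = -339 + 303 \left(\left(-63\right) \frac{71}{417} - 15\right) = -339 + 303 \left(- \frac{1491}{139} - 15\right) = -339 + 303 \left(- \frac{3576}{139}\right) = -339 - \frac{1083528}{139} = - \frac{1130649}{139}$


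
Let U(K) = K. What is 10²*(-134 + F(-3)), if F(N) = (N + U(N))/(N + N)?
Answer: -13300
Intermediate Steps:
F(N) = 1 (F(N) = (N + N)/(N + N) = (2*N)/((2*N)) = (2*N)*(1/(2*N)) = 1)
10²*(-134 + F(-3)) = 10²*(-134 + 1) = 100*(-133) = -13300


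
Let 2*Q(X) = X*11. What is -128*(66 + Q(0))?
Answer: -8448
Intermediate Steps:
Q(X) = 11*X/2 (Q(X) = (X*11)/2 = (11*X)/2 = 11*X/2)
-128*(66 + Q(0)) = -128*(66 + (11/2)*0) = -128*(66 + 0) = -128*66 = -8448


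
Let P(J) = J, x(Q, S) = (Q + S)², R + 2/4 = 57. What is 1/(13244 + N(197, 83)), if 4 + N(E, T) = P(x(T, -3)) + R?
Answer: 2/39393 ≈ 5.0770e-5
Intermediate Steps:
R = 113/2 (R = -½ + 57 = 113/2 ≈ 56.500)
N(E, T) = 105/2 + (-3 + T)² (N(E, T) = -4 + ((T - 3)² + 113/2) = -4 + ((-3 + T)² + 113/2) = -4 + (113/2 + (-3 + T)²) = 105/2 + (-3 + T)²)
1/(13244 + N(197, 83)) = 1/(13244 + (105/2 + (-3 + 83)²)) = 1/(13244 + (105/2 + 80²)) = 1/(13244 + (105/2 + 6400)) = 1/(13244 + 12905/2) = 1/(39393/2) = 2/39393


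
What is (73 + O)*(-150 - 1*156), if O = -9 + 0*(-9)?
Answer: -19584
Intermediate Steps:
O = -9 (O = -9 + 0 = -9)
(73 + O)*(-150 - 1*156) = (73 - 9)*(-150 - 1*156) = 64*(-150 - 156) = 64*(-306) = -19584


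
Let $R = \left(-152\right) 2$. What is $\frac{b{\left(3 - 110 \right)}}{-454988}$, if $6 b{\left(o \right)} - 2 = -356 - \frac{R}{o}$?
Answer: $\frac{1123}{8591244} \approx 0.00013071$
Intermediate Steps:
$R = -304$
$b{\left(o \right)} = -59 + \frac{152}{3 o}$ ($b{\left(o \right)} = \frac{1}{3} + \frac{-356 - - \frac{304}{o}}{6} = \frac{1}{3} + \frac{-356 + \frac{304}{o}}{6} = \frac{1}{3} - \left(\frac{178}{3} - \frac{152}{3 o}\right) = -59 + \frac{152}{3 o}$)
$\frac{b{\left(3 - 110 \right)}}{-454988} = \frac{-59 + \frac{152}{3 \left(3 - 110\right)}}{-454988} = \left(-59 + \frac{152}{3 \left(3 - 110\right)}\right) \left(- \frac{1}{454988}\right) = \left(-59 + \frac{152}{3 \left(-107\right)}\right) \left(- \frac{1}{454988}\right) = \left(-59 + \frac{152}{3} \left(- \frac{1}{107}\right)\right) \left(- \frac{1}{454988}\right) = \left(-59 - \frac{152}{321}\right) \left(- \frac{1}{454988}\right) = \left(- \frac{19091}{321}\right) \left(- \frac{1}{454988}\right) = \frac{1123}{8591244}$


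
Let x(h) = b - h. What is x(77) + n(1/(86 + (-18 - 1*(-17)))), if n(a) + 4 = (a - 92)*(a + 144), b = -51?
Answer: -96666079/7225 ≈ -13379.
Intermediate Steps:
x(h) = -51 - h
n(a) = -4 + (-92 + a)*(144 + a) (n(a) = -4 + (a - 92)*(a + 144) = -4 + (-92 + a)*(144 + a))
x(77) + n(1/(86 + (-18 - 1*(-17)))) = (-51 - 1*77) + (-13252 + (1/(86 + (-18 - 1*(-17))))² + 52/(86 + (-18 - 1*(-17)))) = (-51 - 77) + (-13252 + (1/(86 + (-18 + 17)))² + 52/(86 + (-18 + 17))) = -128 + (-13252 + (1/(86 - 1))² + 52/(86 - 1)) = -128 + (-13252 + (1/85)² + 52/85) = -128 + (-13252 + (1/85)² + 52*(1/85)) = -128 + (-13252 + 1/7225 + 52/85) = -128 - 95741279/7225 = -96666079/7225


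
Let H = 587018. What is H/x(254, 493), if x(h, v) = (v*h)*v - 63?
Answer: 587018/61734383 ≈ 0.0095088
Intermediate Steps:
x(h, v) = -63 + h*v**2 (x(h, v) = (h*v)*v - 63 = h*v**2 - 63 = -63 + h*v**2)
H/x(254, 493) = 587018/(-63 + 254*493**2) = 587018/(-63 + 254*243049) = 587018/(-63 + 61734446) = 587018/61734383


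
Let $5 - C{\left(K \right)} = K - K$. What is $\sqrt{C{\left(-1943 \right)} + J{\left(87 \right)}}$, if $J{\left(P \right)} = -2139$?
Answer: $i \sqrt{2134} \approx 46.195 i$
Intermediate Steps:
$C{\left(K \right)} = 5$ ($C{\left(K \right)} = 5 - \left(K - K\right) = 5 - 0 = 5 + 0 = 5$)
$\sqrt{C{\left(-1943 \right)} + J{\left(87 \right)}} = \sqrt{5 - 2139} = \sqrt{-2134} = i \sqrt{2134}$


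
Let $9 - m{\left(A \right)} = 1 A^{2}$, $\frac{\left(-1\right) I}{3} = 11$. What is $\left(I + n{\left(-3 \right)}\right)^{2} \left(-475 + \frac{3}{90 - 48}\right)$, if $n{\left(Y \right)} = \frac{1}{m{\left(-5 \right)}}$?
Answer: $- \frac{1860662809}{3584} \approx -5.1916 \cdot 10^{5}$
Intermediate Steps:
$I = -33$ ($I = \left(-3\right) 11 = -33$)
$m{\left(A \right)} = 9 - A^{2}$ ($m{\left(A \right)} = 9 - 1 A^{2} = 9 - A^{2}$)
$n{\left(Y \right)} = - \frac{1}{16}$ ($n{\left(Y \right)} = \frac{1}{9 - \left(-5\right)^{2}} = \frac{1}{9 - 25} = \frac{1}{-16} = - \frac{1}{16}$)
$\left(I + n{\left(-3 \right)}\right)^{2} \left(-475 + \frac{3}{90 - 48}\right) = \left(-33 - \frac{1}{16}\right)^{2} \left(-475 + \frac{3}{90 - 48}\right) = \left(- \frac{529}{16}\right)^{2} \left(-475 + \frac{3}{42}\right) = \frac{279841 \left(-475 + 3 \cdot \frac{1}{42}\right)}{256} = \frac{279841 \left(-475 + \frac{1}{14}\right)}{256} = \frac{279841}{256} \left(- \frac{6649}{14}\right) = - \frac{1860662809}{3584}$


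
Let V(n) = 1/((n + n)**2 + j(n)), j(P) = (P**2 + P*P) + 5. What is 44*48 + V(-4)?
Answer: 213313/101 ≈ 2112.0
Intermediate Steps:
j(P) = 5 + 2*P**2 (j(P) = (P**2 + P**2) + 5 = 2*P**2 + 5 = 5 + 2*P**2)
V(n) = 1/(5 + 6*n**2) (V(n) = 1/((n + n)**2 + (5 + 2*n**2)) = 1/((2*n)**2 + (5 + 2*n**2)) = 1/(4*n**2 + (5 + 2*n**2)) = 1/(5 + 6*n**2))
44*48 + V(-4) = 44*48 + 1/(5 + 6*(-4)**2) = 2112 + 1/(5 + 6*16) = 2112 + 1/(5 + 96) = 2112 + 1/101 = 213313/101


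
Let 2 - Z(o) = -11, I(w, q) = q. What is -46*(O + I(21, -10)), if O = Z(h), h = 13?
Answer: -138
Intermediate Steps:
Z(o) = 13 (Z(o) = 2 - 1*(-11) = 2 + 11 = 13)
O = 13
-46*(O + I(21, -10)) = -46*(13 - 10) = -46*3 = -138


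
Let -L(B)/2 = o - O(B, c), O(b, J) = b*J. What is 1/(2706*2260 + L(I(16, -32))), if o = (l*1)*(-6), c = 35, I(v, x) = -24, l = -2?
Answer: 1/6113856 ≈ 1.6356e-7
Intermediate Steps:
O(b, J) = J*b
o = 12 (o = -2*1*(-6) = -2*(-6) = 12)
L(B) = -24 + 70*B (L(B) = -2*(12 - 35*B) = -24 + 70*B)
1/(2706*2260 + L(I(16, -32))) = 1/(2706*2260 + (-24 + 70*(-24))) = 1/(6115560 + (-24 - 1680)) = 1/(6115560 - 1704) = 1/6113856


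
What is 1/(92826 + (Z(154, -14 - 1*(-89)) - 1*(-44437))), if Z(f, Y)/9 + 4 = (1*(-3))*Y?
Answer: 1/135202 ≈ 7.3963e-6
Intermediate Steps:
Z(f, Y) = -36 - 27*Y (Z(f, Y) = -36 + 9*((1*(-3))*Y) = -36 + 9*(-3*Y) = -36 - 27*Y)
1/(92826 + (Z(154, -14 - 1*(-89)) - 1*(-44437))) = 1/(92826 + ((-36 - 27*(-14 - 1*(-89))) - 1*(-44437))) = 1/(92826 + ((-36 - 27*(-14 + 89)) + 44437)) = 1/(92826 + ((-36 - 27*75) + 44437)) = 1/(92826 + ((-36 - 2025) + 44437)) = 1/(92826 + (-2061 + 44437)) = 1/(92826 + 42376) = 1/135202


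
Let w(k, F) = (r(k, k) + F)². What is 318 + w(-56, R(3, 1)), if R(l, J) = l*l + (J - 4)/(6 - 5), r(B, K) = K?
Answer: 2818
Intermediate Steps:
R(l, J) = -4 + J + l² (R(l, J) = l² + (-4 + J)/1 = l² + (-4 + J)*1 = l² + (-4 + J) = -4 + J + l²)
w(k, F) = (F + k)² (w(k, F) = (k + F)² = (F + k)²)
318 + w(-56, R(3, 1)) = 318 + ((-4 + 1 + 3²) - 56)² = 318 + ((-4 + 1 + 9) - 56)² = 318 + (6 - 56)² = 318 + (-50)² = 318 + 2500 = 2818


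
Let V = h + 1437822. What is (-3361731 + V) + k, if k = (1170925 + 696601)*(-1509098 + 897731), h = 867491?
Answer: -1141744824460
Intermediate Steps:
k = -1141743768042 (k = 1867526*(-611367) = -1141743768042)
V = 2305313 (V = 867491 + 1437822 = 2305313)
(-3361731 + V) + k = (-3361731 + 2305313) - 1141743768042 = -1056418 - 1141743768042 = -1141744824460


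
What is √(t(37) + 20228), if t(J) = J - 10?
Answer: √20255 ≈ 142.32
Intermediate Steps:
t(J) = -10 + J
√(t(37) + 20228) = √((-10 + 37) + 20228) = √(27 + 20228) = √20255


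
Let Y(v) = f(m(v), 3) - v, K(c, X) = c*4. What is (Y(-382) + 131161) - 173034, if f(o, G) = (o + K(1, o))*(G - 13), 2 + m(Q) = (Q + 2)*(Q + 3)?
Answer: -1481711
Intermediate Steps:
m(Q) = -2 + (2 + Q)*(3 + Q) (m(Q) = -2 + (Q + 2)*(Q + 3) = -2 + (2 + Q)*(3 + Q))
K(c, X) = 4*c
f(o, G) = (-13 + G)*(4 + o) (f(o, G) = (o + 4*1)*(G - 13) = (o + 4)*(-13 + G) = (4 + o)*(-13 + G) = (-13 + G)*(4 + o))
Y(v) = -80 - 51*v - 10*v² (Y(v) = (-52 - 13*(4 + v² + 5*v) + 4*3 + 3*(4 + v² + 5*v)) - v = (-52 + (-52 - 65*v - 13*v²) + 12 + (12 + 3*v² + 15*v)) - v = (-80 - 50*v - 10*v²) - v = -80 - 51*v - 10*v²)
(Y(-382) + 131161) - 173034 = ((-80 - 51*(-382) - 10*(-382)²) + 131161) - 173034 = ((-80 + 19482 - 10*145924) + 131161) - 173034 = ((-80 + 19482 - 1459240) + 131161) - 173034 = (-1439838 + 131161) - 173034 = -1308677 - 173034 = -1481711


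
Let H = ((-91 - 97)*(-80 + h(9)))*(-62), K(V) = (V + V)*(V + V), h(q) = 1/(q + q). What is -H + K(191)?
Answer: 9699808/9 ≈ 1.0778e+6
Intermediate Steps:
h(q) = 1/(2*q)
K(V) = 4*V² (K(V) = (2*V)*(2*V) = 4*V²)
H = -8386492/9 (H = ((-91 - 97)*(-80 + (½)/9))*(-62) = -188*(-80 + (½)*(⅑))*(-62) = -188*(-80 + 1/18)*(-62) = -188*(-1439/18)*(-62) = (135266/9)*(-62) = -8386492/9 ≈ -9.3183e+5)
-H + K(191) = -1*(-8386492/9) + 4*191² = 8386492/9 + 4*36481 = 8386492/9 + 145924 = 9699808/9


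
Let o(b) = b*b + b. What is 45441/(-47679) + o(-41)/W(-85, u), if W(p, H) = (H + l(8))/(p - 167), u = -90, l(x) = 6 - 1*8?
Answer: 71378973/15893 ≈ 4491.2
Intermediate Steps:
l(x) = -2 (l(x) = 6 - 8 = -2)
o(b) = b + b**2 (o(b) = b**2 + b = b + b**2)
W(p, H) = (-2 + H)/(-167 + p) (W(p, H) = (H - 2)/(p - 167) = (-2 + H)/(-167 + p))
45441/(-47679) + o(-41)/W(-85, u) = 45441/(-47679) + (-41*(1 - 41))/(((-2 - 90)/(-167 - 85))) = 45441*(-1/47679) + (-41*(-40))/((-92/(-252))) = -15147/15893 + 1640/((-1/252*(-92))) = -15147/15893 + 1640/(23/63) = -15147/15893 + 1640*(63/23) = -15147/15893 + 103320/23 = 71378973/15893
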